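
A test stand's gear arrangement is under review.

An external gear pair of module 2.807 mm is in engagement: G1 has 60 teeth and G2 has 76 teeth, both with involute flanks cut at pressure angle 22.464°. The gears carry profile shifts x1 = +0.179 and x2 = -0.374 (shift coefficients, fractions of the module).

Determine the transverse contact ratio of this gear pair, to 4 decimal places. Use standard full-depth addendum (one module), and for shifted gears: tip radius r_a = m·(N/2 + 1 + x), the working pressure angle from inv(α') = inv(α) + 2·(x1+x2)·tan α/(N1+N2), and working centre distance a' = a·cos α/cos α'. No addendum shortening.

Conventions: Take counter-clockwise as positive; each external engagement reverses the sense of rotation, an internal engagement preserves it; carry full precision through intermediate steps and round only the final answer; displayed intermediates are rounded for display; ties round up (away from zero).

class = single-mesh tooth geometry [involute pair 60T × 76T, m = 2.807]
base radii: r_b1 = 77.820128, r_b2 = 98.572162
tip radii: r_a1 = 87.519453, r_a2 = 108.423182
inv(α') = inv(22.464°) + 2·(+0.179-0.374)·tan α/(60+76) = 0.02022116  ⇒  α' = 22.05857°
a' = a·cos α / cos α' = 190.8760·cos 22.464°/cos 22.05857° = 190.323925
action lengths: √(r_a1²−r_b1²) = 40.046002, √(r_a2²−r_b2²) = 45.156563
base pitch p_b = π·m·cos α = 8.149305
CR = (40.046002 + 45.156563 − 190.323925·sin 22.05857°)/8.149305 = 1.684267
contact ratio ≈ 1.6843

1.6843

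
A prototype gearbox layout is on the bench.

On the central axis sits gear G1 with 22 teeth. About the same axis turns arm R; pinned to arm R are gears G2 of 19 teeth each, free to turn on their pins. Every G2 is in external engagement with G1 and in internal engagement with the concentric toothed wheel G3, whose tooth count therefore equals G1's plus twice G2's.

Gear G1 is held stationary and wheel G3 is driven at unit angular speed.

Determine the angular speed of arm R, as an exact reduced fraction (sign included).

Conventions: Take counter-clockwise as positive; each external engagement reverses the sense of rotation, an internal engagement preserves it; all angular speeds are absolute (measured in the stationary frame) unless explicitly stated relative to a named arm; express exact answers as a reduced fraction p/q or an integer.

planetary set (22T centre, 19T on arm, 60T internal) — Willis relation
ring teeth: 22 + 2·19 = 60
22(ω_sun−ω_arm) = −60(ω_ring−ω_arm),  ω_sun = 0, ω_ring = 1
22(0−ω_arm) = −60(1−ω_arm)  ⇒  82·ω_arm = 60  ⇒  ω_arm = 30/41
exact speed ratio = 30/41

30/41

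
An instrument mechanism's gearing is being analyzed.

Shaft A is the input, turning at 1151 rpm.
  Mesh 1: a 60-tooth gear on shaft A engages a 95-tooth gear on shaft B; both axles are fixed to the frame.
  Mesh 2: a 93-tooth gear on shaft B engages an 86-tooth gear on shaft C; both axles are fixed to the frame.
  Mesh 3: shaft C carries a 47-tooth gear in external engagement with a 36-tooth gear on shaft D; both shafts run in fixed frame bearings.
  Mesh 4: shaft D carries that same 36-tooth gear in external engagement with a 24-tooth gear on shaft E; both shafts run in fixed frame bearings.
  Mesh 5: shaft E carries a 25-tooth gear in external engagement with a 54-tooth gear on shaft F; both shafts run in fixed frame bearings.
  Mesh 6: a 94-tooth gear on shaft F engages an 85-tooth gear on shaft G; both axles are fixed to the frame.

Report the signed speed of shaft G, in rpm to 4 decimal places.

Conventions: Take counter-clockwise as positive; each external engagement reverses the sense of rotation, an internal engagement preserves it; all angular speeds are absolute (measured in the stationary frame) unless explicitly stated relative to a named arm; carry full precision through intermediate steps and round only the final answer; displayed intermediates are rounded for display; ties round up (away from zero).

6-mesh fixed-axis compound train (all bearings frame-fixed)
mesh 1 [60T→95T]: ω = 1151.0000×60/95 = 726.9474 rpm, sense flips to −
mesh 2 [93T→86T]: ω = 726.9474×93/86 = 786.1175 rpm, sense flips to +
mesh 3 [47T→36T]: ω = 786.1175×47/36 = 1026.3201 rpm, sense flips to −
mesh 4 [36T→24T]: ω = 1026.3201×36/24 = 1539.4801 rpm, sense flips to +
mesh 5 [25T→54T]: ω = 1539.4801×25/54 = 712.7223 rpm, sense flips to −
mesh 6 [94T→85T]: ω = 712.7223×94/85 = 788.1870 rpm, sense flips to +
signed output speed = +788.1870 rpm

+788.1870 rpm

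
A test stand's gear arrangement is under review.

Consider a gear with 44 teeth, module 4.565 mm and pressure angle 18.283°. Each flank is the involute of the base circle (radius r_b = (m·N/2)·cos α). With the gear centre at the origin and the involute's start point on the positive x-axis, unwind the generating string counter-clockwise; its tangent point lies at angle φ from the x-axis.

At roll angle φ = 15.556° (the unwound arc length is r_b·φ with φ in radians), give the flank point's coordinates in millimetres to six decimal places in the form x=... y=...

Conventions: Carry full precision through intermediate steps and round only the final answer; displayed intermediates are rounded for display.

x=98.810341 y=0.631491

recognized (one wheel, involute flank): single-mesh tooth geometry, m = 4.565, N = 44
pitch radius r_p = m·N/2 = 4.565·44/2 = 100.430000
base radius r_b = r_p·cos α = 100.430000·cos 18.283° = 95.360153
roll angle φ = 15.556° = 0.27150342 rad
x = r_b·(cos φ + φ·sin φ) = 98.810341
y = r_b·(sin φ − φ·cos φ) = 0.631491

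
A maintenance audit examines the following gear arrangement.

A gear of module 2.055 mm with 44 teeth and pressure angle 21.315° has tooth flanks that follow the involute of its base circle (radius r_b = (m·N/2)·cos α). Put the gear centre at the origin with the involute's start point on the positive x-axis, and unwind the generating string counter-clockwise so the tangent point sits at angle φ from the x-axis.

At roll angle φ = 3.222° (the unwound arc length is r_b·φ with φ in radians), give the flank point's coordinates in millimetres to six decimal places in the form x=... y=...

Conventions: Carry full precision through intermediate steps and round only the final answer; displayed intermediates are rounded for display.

recognized (one wheel, involute flank): single-mesh tooth geometry, m = 2.055, N = 44
pitch radius r_p = m·N/2 = 2.055·44/2 = 45.210000
base radius r_b = r_p·cos α = 45.210000·cos 21.315° = 42.117460
roll angle φ = 3.222° = 0.05623451 rad
x = r_b·(cos φ + φ·sin φ) = 42.184001
y = r_b·(sin φ − φ·cos φ) = 0.002496

x=42.184001 y=0.002496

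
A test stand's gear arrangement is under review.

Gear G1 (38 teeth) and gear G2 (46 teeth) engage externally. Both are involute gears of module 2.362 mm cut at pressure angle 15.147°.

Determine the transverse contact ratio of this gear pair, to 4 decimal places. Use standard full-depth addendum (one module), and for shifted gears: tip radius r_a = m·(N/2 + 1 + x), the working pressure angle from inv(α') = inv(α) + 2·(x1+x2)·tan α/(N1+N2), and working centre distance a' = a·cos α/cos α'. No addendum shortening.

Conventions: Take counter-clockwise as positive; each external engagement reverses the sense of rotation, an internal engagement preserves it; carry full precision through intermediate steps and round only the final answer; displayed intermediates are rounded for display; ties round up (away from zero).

2.0183

topology: single-mesh involute geometry — m = 2.362, 38T/46T pair
base radii: r_b1 = 43.318876, r_b2 = 52.438639
tip radii: r_a1 = 47.240000, r_a2 = 56.688000
no profile shift: α' = α, a' = a
action lengths: √(r_a1²−r_b1²) = 18.843900, √(r_a2²−r_b2²) = 21.534123
base pitch p_b = π·m·cos α = 7.162645
CR = (18.843900 + 21.534123 − 99.204000·sin 15.14700°)/7.162645 = 2.018301
contact ratio ≈ 2.0183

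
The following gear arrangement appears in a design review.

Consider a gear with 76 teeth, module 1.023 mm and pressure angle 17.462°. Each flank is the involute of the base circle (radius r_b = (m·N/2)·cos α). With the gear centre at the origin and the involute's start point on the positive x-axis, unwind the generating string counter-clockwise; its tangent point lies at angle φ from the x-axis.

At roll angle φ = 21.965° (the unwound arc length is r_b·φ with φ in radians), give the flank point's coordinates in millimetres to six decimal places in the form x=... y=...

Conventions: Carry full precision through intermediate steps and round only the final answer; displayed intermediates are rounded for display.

recognized (one wheel, involute flank): single-mesh tooth geometry, m = 1.023, N = 76
pitch radius r_p = m·N/2 = 1.023·76/2 = 38.874000
base radius r_b = r_p·cos α = 38.874000·cos 17.462° = 37.082537
roll angle φ = 21.965° = 0.38336157 rad
x = r_b·(cos φ + φ·sin φ) = 39.708171
y = r_b·(sin φ − φ·cos φ) = 0.686243

x=39.708171 y=0.686243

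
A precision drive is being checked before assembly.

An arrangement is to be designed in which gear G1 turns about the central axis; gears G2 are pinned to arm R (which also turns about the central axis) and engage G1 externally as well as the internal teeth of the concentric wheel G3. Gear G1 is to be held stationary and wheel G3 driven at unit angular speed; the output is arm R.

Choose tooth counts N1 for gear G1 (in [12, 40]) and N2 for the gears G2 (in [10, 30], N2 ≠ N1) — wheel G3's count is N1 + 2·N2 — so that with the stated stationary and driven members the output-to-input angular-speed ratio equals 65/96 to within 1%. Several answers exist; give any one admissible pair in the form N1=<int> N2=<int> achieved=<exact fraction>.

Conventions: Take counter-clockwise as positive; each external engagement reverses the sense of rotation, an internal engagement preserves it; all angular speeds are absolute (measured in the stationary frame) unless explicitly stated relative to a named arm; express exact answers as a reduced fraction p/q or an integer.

N1=31 N2=17 achieved=65/96

design class (target 65/96): planetary set
Willis with ω_sun = 0: ω_arm/ω_ring = N3/(N1+N3); set equal to 65/96  ⇒  N3/N1 = (65/96)/(1 − 65/96) = 65/31
N3 = N1 + 2·N2  ⇒  N2/N1 = (N3/N1 − 1)/2 = (65/31 − 1)/2 = 17/31
smallest multiple with N1 ≥ 12 and N2 ≥ 10: k = 1  ⇒  N1 = 1·31 = 31, N2 = 1·17 = 17 (N1 ≤ 40, N2 ≤ 30, N2 ≠ N1 ✓), N3 = 31 + 2·17 = 65
check: N3/(N1+N3) with N1 = 31, N3 = 65 gives 65/96; |achieved − target| = 0 ≤ 13/1920 ✓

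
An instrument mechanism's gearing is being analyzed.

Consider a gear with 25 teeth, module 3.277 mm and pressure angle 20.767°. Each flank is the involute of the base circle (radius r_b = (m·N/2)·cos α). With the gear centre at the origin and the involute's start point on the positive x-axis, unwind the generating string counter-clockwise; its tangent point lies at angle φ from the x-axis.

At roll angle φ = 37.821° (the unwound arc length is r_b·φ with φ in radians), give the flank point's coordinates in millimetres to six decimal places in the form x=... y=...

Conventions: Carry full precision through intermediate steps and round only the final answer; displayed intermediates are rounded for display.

single-mesh involute tooth geometry (25T wheel at module 3.277)
pitch radius r_p = m·N/2 = 3.277·25/2 = 40.962500
base radius r_b = r_p·cos α = 40.962500·cos 20.767° = 38.301168
roll angle φ = 37.821° = 0.66010098 rad
x = r_b·(cos φ + φ·sin φ) = 45.758483
y = r_b·(sin φ − φ·cos φ) = 3.514624

x=45.758483 y=3.514624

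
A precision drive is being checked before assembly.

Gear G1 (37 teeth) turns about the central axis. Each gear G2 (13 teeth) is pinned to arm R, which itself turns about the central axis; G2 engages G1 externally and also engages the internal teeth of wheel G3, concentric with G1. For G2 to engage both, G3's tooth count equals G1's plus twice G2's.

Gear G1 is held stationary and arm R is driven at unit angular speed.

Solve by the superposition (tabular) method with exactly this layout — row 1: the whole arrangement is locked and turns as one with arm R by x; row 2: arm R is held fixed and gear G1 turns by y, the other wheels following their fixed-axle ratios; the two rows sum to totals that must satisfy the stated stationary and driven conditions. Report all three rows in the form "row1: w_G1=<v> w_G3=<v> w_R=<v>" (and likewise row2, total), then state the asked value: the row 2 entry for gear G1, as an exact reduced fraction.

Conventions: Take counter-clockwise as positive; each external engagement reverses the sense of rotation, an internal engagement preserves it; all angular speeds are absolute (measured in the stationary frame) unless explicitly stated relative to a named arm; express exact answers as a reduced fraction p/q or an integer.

planetary set (37T centre, 13T on arm, 63T internal) — Willis relation
row 1 — lock + rotate with arm: ω_sun = ω_ring = ω_arm = x
row 2 — arm fixed, fixed-axis ratios: sun y, ring −(37/63)·y, arm 0
boundary: total ω_sun = x + y = 0 and total ω_arm = x = 1  ⇒  y = -1, x = 1
row 2 ring = −(37/63)·(-1) = 37/63
totals (row 1 + row 2): sun 1 + (-1) = 0, ring 1 + 37/63 = 100/63, arm 1 + 0 = 1
asked cell (row2, sun) = -1

row1: w_G1=1 w_G3=1 w_R=1
row2: w_G1=-1 w_G3=37/63 w_R=0
total: w_G1=0 w_G3=100/63 w_R=1
asked value: -1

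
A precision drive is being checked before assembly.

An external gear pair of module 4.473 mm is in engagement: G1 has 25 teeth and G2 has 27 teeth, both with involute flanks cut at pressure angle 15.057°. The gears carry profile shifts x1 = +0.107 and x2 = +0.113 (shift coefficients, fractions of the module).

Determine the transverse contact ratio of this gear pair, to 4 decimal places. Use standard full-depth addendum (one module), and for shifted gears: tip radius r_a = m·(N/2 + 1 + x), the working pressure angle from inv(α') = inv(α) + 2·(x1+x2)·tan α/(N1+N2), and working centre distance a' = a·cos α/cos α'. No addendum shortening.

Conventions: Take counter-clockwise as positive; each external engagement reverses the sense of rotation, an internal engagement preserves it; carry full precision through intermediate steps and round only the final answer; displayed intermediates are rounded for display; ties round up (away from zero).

1.7682

single-mesh involute tooth geometry (25T engaging 27T at module 4.473)
base radii: r_b1 = 53.992905, r_b2 = 58.312337
tip radii: r_a1 = 60.864111, r_a2 = 65.363949
inv(α') = inv(15.057°) + 2·(+0.107+0.113)·tan α/(25+27) = 0.00849780  ⇒  α' = 16.67029°
a' = a·cos α / cos α' = 116.2980·cos 15.057°/cos 16.67029° = 117.232354
action lengths: √(r_a1²−r_b1²) = 28.092815, √(r_a2²−r_b2²) = 29.531630
base pitch p_b = π·m·cos α = 13.569897
CR = (28.092815 + 29.531630 − 117.232354·sin 16.67029°)/13.569897 = 1.768232
contact ratio ≈ 1.7682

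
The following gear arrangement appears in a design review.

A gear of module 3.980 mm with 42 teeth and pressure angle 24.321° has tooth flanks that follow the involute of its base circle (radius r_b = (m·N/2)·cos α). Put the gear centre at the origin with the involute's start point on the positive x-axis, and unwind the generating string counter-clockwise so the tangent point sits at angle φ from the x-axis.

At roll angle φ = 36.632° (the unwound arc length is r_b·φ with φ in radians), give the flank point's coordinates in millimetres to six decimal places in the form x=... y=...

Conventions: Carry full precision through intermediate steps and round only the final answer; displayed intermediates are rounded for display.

x=90.173837 y=6.367608

single-mesh involute tooth geometry (42T wheel at module 3.980)
pitch radius r_p = m·N/2 = 3.980·42/2 = 83.580000
base radius r_b = r_p·cos α = 83.580000·cos 24.321° = 76.162475
roll angle φ = 36.632° = 0.63934901 rad
x = r_b·(cos φ + φ·sin φ) = 90.173837
y = r_b·(sin φ − φ·cos φ) = 6.367608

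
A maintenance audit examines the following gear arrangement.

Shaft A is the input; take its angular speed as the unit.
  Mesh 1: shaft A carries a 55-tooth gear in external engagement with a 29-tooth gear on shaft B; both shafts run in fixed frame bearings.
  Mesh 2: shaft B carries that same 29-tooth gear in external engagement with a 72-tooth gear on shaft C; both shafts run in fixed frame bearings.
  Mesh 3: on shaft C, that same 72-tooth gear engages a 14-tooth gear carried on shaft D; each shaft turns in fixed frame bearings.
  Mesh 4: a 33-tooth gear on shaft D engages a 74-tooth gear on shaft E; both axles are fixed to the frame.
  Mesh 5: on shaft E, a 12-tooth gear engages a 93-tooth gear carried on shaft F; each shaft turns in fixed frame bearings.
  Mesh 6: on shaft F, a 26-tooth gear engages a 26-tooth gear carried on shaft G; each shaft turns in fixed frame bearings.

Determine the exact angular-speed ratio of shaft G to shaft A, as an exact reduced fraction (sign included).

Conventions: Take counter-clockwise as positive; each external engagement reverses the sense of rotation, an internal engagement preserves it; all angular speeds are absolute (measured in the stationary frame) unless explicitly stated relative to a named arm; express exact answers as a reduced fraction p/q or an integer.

1815/8029

class = fixed-axis compound train [6 meshes; 6 ratios multiply, 6 sense flips]
mesh 1 [55T→29T]: running ratio 55/29, sense −
mesh 2 [29T→72T]: running ratio 55/72, sense +
mesh 3 [72T→14T]: running ratio 55/14, sense −
mesh 4 [33T→74T]: running ratio 1815/1036, sense +
mesh 5 [12T→93T]: running ratio 1815/8029, sense −
mesh 6 [26T→26T]: running ratio 1815/8029, sense +
ω_out/ω_in = 1815/8029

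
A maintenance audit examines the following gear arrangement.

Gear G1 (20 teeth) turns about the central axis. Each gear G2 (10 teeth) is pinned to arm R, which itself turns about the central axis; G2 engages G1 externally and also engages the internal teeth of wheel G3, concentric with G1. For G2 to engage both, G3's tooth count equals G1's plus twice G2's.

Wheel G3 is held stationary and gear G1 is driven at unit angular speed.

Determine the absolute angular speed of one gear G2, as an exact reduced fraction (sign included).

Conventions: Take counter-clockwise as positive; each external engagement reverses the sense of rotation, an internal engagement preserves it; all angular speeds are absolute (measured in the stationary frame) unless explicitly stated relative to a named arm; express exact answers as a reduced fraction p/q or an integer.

recognized (axles ride arm R): planetary set, 20/10/40 teeth
ring teeth: 20 + 2·10 = 40
20(ω_sun−ω_arm) = −40(ω_ring−ω_arm),  ω_ring = 0, ω_sun = 1
20(1−ω_arm) = −40(0−ω_arm)  ⇒  60·ω_arm = 20  ⇒  ω_arm = 1/3
sun–planet mesh: 20·(1−1/3) = −10·(ω_p−ω_arm)  ⇒  ω_p−ω_arm = -4/3
ω_p = 1/3 − 4/3 = -1
exact speed ratio = -1

-1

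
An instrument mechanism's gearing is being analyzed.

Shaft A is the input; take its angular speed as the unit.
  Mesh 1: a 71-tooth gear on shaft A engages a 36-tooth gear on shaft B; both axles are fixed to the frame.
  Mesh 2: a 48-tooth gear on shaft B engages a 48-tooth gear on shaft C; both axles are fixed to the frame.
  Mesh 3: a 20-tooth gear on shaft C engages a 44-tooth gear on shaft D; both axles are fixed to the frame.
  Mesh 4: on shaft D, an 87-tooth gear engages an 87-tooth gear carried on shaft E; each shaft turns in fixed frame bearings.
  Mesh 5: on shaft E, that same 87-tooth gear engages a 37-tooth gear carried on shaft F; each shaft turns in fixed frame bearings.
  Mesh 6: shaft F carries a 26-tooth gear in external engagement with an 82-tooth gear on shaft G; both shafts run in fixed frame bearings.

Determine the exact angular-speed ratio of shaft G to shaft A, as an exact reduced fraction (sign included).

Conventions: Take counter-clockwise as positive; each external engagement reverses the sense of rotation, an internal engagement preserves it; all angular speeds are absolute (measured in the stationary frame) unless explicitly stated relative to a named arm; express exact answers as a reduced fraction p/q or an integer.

class = fixed-axis compound train [6 meshes; 6 ratios multiply, 6 sense flips]
mesh 1 [71T→36T]: running ratio 71/36, sense −
mesh 2 [48T→48T]: running ratio 71/36, sense +
mesh 3 [20T→44T]: running ratio 355/396, sense −
mesh 4 [87T→87T]: running ratio 355/396, sense +
mesh 5 [87T→37T]: running ratio 10295/4884, sense −
mesh 6 [26T→82T]: running ratio 133835/200244, sense +
ω_out/ω_in = 133835/200244

133835/200244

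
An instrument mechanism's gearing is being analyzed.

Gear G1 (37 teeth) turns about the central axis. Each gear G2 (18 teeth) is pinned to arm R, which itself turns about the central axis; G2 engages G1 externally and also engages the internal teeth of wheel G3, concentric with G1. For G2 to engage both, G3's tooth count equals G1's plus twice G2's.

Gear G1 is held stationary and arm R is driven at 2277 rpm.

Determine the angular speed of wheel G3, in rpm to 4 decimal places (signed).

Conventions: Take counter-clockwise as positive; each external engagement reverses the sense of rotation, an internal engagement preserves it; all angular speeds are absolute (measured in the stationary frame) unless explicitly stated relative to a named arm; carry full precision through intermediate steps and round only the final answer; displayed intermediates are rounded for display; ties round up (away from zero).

+3431.0959 rpm

class = planetary set [G3 = 37+2·18 = 73; Willis about the carrier]
normalise by the input: solve with ω_arm = 1, then scale by 2277 rpm
ring teeth: 37 + 2·18 = 73
37(ω_sun−ω_arm) = −73(ω_ring−ω_arm),  ω_sun = 0, ω_arm = 1
ω_ring = 1 − (37/73)(0−1) = 110/73
scale: ω_ring = 110/73 × 2277 rpm = +3431.0959 rpm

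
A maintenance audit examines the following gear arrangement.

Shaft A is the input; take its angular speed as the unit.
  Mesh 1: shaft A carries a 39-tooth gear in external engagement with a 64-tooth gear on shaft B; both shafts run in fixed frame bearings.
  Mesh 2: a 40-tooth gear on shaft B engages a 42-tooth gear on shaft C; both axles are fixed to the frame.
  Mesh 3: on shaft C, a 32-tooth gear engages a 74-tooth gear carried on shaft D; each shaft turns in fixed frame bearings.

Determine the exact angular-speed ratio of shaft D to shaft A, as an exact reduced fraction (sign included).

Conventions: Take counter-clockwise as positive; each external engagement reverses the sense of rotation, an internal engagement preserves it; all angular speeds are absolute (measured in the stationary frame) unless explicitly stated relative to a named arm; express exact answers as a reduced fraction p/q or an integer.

-65/259

class = fixed-axis compound train [3 meshes; 3 ratios multiply, 3 sense flips]
mesh 1 [39T→64T]: running ratio 39/64, sense −
mesh 2 [40T→42T]: running ratio 65/112, sense +
mesh 3 [32T→74T]: running ratio 65/259, sense −
ω_out/ω_in = -65/259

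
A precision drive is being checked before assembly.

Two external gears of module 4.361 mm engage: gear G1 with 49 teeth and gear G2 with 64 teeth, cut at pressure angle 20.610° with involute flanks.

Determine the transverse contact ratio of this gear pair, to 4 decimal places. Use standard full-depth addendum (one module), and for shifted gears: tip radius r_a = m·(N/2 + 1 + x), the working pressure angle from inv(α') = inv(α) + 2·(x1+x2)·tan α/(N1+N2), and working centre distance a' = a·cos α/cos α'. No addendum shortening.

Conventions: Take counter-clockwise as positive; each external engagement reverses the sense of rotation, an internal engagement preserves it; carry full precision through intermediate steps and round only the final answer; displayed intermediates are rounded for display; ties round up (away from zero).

single-mesh involute tooth geometry (49T engaging 64T at module 4.361)
base radii: r_b1 = 100.006250, r_b2 = 130.620409
tip radii: r_a1 = 111.205500, r_a2 = 143.913000
no profile shift: α' = α, a' = a
action lengths: √(r_a1²−r_b1²) = 48.635513, √(r_a2²−r_b2²) = 60.409108
base pitch p_b = π·m·cos α = 12.823629
CR = (48.635513 + 60.409108 − 246.396500·sin 20.61000°)/12.823629 = 1.739899
contact ratio ≈ 1.7399

1.7399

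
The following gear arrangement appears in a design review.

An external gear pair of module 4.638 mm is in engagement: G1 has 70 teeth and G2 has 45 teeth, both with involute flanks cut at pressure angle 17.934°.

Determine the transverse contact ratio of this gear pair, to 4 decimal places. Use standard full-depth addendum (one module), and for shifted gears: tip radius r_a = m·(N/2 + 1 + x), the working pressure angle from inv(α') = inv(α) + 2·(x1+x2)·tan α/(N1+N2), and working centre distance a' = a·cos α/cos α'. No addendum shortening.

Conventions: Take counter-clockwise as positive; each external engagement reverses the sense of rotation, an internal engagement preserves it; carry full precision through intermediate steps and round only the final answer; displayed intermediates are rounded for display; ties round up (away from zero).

recognized (one external pair, fixed centres): single-mesh tooth geometry, m = 4.638, N1 = 70, N2 = 45
base radii: r_b1 = 154.442685, r_b2 = 99.284583
tip radii: r_a1 = 166.968000, r_a2 = 108.993000
no profile shift: α' = α, a' = a
action lengths: √(r_a1²−r_b1²) = 63.448956, √(r_a2²−r_b2²) = 44.967161
base pitch p_b = π·m·cos α = 13.862743
CR = (63.448956 + 44.967161 − 266.685000·sin 17.93400°)/13.862743 = 1.897037
contact ratio ≈ 1.8970

1.8970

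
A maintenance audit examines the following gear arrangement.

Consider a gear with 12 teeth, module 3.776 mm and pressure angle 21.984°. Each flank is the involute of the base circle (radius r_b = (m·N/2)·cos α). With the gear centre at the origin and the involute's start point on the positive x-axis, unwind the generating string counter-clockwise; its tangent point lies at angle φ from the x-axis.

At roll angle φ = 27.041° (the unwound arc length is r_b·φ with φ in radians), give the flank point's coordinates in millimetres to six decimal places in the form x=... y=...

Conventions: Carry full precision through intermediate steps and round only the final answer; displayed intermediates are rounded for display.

class = single-mesh tooth geometry [base-circle involute, m = 3.776, 12T]
pitch radius r_p = m·N/2 = 3.776·12/2 = 22.656000
base radius r_b = r_p·cos α = 22.656000·cos 21.984° = 21.008647
roll angle φ = 27.041° = 0.47195448 rad
x = r_b·(cos φ + φ·sin φ) = 23.219705
y = r_b·(sin φ − φ·cos φ) = 0.719901

x=23.219705 y=0.719901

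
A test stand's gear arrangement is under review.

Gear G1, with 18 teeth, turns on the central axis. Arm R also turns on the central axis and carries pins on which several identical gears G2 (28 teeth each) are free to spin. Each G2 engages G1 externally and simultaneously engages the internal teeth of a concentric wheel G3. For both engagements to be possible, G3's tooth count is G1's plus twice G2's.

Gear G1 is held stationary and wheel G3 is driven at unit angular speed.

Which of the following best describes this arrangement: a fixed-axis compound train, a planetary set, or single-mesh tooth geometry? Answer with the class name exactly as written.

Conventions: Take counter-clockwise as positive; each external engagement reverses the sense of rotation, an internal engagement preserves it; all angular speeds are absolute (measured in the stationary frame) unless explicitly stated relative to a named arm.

planetary set

topology: planetary set — G1 18T / G2 28T / G3 74T, arm = carrier (Willis)
classification: planetary set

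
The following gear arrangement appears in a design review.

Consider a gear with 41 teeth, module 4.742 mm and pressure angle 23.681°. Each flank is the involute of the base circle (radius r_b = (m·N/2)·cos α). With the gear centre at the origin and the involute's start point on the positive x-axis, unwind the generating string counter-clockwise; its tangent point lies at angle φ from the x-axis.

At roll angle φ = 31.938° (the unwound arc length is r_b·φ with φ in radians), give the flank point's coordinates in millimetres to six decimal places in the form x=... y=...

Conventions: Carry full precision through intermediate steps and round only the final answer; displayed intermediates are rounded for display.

topology: single-mesh involute geometry — m = 4.742, N = 41
pitch radius r_p = m·N/2 = 4.742·41/2 = 97.211000
base radius r_b = r_p·cos α = 97.211000·cos 23.681° = 89.025429
roll angle φ = 31.938° = 0.55742326 rad
x = r_b·(cos φ + φ·sin φ) = 101.800457
y = r_b·(sin φ − φ·cos φ) = 4.981879

x=101.800457 y=4.981879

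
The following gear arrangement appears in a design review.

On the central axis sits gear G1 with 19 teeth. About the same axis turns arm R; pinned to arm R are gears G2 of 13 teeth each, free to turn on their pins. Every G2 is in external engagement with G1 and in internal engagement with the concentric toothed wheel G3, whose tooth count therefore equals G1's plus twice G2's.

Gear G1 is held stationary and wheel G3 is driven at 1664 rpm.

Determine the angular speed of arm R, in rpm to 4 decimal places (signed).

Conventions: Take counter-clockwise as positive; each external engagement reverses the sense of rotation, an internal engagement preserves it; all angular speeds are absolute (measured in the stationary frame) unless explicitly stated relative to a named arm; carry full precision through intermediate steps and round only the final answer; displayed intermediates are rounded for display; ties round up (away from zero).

+1170.0000 rpm

topology: planetary set — G1 19T / G2 13T / G3 45T, arm = carrier (Willis)
normalise by the input: solve with ω_ring = 1, then scale by 1664 rpm
ring teeth: 19 + 2·13 = 45
19(ω_sun−ω_arm) = −45(ω_ring−ω_arm),  ω_sun = 0, ω_ring = 1
19(0−ω_arm) = −45(1−ω_arm)  ⇒  64·ω_arm = 45  ⇒  ω_arm = 45/64
scale: ω_arm = 45/64 × 1664 rpm = +1170.0000 rpm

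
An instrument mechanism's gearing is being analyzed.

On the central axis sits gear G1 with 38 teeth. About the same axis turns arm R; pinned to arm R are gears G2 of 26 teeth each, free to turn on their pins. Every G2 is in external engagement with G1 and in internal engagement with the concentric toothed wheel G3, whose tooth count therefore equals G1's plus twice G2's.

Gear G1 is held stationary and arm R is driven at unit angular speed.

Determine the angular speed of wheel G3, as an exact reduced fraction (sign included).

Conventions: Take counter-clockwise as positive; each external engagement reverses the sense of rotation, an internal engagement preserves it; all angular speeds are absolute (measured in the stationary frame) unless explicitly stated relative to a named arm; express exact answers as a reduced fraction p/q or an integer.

64/45

class = planetary set [G3 = 38+2·26 = 90; Willis about the carrier]
ring teeth: 38 + 2·26 = 90
38(ω_sun−ω_arm) = −90(ω_ring−ω_arm),  ω_sun = 0, ω_arm = 1
ω_ring = 1 − (38/90)(0−1) = 64/45
exact speed ratio = 64/45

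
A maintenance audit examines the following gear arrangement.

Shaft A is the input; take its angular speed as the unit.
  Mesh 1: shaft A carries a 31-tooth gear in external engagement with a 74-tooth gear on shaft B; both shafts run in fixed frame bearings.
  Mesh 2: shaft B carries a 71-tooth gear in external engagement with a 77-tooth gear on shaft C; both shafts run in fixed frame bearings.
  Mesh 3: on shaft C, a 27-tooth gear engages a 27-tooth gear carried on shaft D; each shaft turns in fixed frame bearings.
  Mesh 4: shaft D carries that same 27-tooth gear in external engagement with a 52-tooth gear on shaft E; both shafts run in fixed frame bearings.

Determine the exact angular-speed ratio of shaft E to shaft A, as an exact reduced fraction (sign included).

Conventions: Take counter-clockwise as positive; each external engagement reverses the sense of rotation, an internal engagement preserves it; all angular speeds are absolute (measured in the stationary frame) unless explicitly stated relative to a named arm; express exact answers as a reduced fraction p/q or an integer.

class = fixed-axis compound train [4 meshes; 4 ratios multiply, 4 sense flips]
mesh 1 [31T→74T]: running ratio 31/74, sense −
mesh 2 [71T→77T]: running ratio 2201/5698, sense +
mesh 3 [27T→27T]: running ratio 2201/5698, sense −
mesh 4 [27T→52T]: running ratio 59427/296296, sense +
ω_out/ω_in = 59427/296296

59427/296296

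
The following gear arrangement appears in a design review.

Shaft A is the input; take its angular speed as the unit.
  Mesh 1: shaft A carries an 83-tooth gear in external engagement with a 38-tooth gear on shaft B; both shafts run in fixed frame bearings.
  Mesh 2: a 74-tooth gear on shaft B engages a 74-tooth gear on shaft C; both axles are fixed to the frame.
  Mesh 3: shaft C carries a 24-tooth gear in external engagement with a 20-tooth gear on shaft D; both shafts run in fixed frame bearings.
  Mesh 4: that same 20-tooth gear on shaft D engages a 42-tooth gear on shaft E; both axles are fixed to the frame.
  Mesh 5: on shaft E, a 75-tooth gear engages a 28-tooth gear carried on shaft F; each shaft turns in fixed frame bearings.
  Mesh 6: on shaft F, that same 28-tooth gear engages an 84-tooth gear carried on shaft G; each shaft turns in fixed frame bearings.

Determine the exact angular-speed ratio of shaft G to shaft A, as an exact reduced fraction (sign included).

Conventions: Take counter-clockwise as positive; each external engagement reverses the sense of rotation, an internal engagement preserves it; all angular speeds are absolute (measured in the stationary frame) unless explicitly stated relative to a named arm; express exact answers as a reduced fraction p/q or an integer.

class = fixed-axis compound train [6 meshes; 6 ratios multiply, 6 sense flips]
mesh 1 [83T→38T]: running ratio 83/38, sense −
mesh 2 [74T→74T]: running ratio 83/38, sense +
mesh 3 [24T→20T]: running ratio 249/95, sense −
mesh 4 [20T→42T]: running ratio 166/133, sense +
mesh 5 [75T→28T]: running ratio 6225/1862, sense −
mesh 6 [28T→84T]: running ratio 2075/1862, sense +
ω_out/ω_in = 2075/1862

2075/1862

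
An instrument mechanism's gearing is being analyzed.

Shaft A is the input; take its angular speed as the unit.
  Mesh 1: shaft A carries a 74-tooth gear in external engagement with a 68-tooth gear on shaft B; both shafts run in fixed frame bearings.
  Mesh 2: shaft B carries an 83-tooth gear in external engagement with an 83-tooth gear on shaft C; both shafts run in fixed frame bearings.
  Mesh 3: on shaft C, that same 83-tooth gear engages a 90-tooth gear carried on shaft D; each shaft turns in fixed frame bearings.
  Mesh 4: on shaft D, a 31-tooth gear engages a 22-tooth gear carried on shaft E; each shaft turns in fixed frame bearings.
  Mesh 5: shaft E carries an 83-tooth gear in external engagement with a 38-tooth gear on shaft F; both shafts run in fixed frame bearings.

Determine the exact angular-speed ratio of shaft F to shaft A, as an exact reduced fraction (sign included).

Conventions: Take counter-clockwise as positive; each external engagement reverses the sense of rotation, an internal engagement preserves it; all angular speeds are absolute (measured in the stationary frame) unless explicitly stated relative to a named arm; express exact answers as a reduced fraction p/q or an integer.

class = fixed-axis compound train [5 meshes; 5 ratios multiply, 5 sense flips]
mesh 1 [74T→68T]: running ratio 37/34, sense −
mesh 2 [83T→83T]: running ratio 37/34, sense +
mesh 3 [83T→90T]: running ratio 3071/3060, sense −
mesh 4 [31T→22T]: running ratio 95201/67320, sense +
mesh 5 [83T→38T]: running ratio 7901683/2558160, sense −
ω_out/ω_in = -7901683/2558160

-7901683/2558160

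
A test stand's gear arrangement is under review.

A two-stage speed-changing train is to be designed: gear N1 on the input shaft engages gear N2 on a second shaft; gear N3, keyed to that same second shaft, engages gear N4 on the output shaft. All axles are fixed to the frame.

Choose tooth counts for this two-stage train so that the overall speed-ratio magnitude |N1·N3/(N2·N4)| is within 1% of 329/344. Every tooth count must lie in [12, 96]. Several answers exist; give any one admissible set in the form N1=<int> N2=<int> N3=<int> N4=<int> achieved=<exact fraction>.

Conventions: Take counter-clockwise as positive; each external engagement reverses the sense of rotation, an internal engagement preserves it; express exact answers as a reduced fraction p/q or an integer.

N1=14 N2=16 N3=47 N4=43 achieved=329/344

class = fixed-axis compound train [2-stage, 329/344 wanted]
target = 329/344 in lowest terms: an exact hit needs N1·N3 = k·329 and N2·N4 = k·344 for one integer k, every count in [12, 96]; additionally prefer no 1:1 stage (N1 ≠ N2, N3 ≠ N4)
k = 1: no 1:1-free in-range split of k·329 and k·344 into factor pairs; take k = 2
k = 2: N1·N3 = 658 = 14·47, N2·N4 = 688 = 16·43
achieved = 14·47/(16·43) = 329/344; |achieved − target| = 0 ≤ 329/34400 ✓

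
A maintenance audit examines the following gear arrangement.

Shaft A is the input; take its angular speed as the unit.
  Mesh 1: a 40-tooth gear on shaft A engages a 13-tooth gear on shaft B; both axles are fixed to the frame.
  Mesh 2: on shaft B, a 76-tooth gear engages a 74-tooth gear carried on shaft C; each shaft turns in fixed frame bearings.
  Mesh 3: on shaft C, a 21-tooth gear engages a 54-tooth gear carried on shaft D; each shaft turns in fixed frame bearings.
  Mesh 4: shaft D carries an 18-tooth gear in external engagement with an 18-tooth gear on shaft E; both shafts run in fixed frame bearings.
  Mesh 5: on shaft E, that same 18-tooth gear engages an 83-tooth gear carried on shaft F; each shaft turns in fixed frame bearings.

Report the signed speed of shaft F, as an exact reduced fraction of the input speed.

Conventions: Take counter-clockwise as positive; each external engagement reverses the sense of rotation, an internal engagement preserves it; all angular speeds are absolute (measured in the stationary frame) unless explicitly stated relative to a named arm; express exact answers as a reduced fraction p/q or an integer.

5-mesh fixed-axis compound train (all bearings frame-fixed)
mesh 1 [40T→13T]: |ω|/ω_in = 1×40/13 = 40/13, sense flips to −
mesh 2 [76T→74T]: |ω|/ω_in = (40/13)×76/74 = 1520/481, sense flips to +
mesh 3 [21T→54T]: |ω|/ω_in = (1520/481)×21/54 = 5320/4329, sense flips to −
mesh 4 [18T→18T]: |ω|/ω_in = (5320/4329)×18/18 = 5320/4329, sense flips to +
mesh 5 [18T→83T]: |ω|/ω_in = (5320/4329)×18/83 = 10640/39923, sense flips to −
signed output speed (× input speed) = -10640/39923

-10640/39923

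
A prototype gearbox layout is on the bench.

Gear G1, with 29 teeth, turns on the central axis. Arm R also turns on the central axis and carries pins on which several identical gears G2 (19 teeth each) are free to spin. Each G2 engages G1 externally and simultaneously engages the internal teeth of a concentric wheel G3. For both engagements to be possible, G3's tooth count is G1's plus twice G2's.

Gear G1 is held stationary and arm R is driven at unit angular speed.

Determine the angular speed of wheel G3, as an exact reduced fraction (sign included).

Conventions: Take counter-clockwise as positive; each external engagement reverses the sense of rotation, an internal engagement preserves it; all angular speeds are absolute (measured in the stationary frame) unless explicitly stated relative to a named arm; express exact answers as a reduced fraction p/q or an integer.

96/67

class = planetary set [G3 = 29+2·19 = 67; Willis about the carrier]
ring teeth: 29 + 2·19 = 67
29(ω_sun−ω_arm) = −67(ω_ring−ω_arm),  ω_sun = 0, ω_arm = 1
ω_ring = 1 − (29/67)(0−1) = 96/67
exact speed ratio = 96/67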